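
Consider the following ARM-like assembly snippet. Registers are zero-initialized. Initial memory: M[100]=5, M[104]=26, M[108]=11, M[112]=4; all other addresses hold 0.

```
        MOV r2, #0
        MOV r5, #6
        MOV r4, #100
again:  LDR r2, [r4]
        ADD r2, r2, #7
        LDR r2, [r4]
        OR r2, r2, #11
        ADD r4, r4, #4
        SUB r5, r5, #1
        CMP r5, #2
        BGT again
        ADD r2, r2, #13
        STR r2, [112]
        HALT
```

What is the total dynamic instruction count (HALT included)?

after MOV r2, #0: r2=0
after MOV r5, #6: r5=6
after MOV r4, #100: r4=100
after LDR r2, [r4]: r2=M[100]=5
after ADD r2, r2, #7: r2=5+7=12
after LDR r2, [r4]: r2=M[100]=5
after OR r2, r2, #11: r2=5|11=15
after ADD r4, r4, #4: r4=100+4=104
after SUB r5, r5, #1: r5=6-1=5
CMP r5, #2  (cmp 5,2)
BGT again: taken
after LDR r2, [r4]: r2=M[104]=26
after ADD r2, r2, #7: r2=26+7=33
after LDR r2, [r4]: r2=M[104]=26
after OR r2, r2, #11: r2=26|11=27
after ADD r4, r4, #4: r4=104+4=108
after SUB r5, r5, #1: r5=5-1=4
CMP r5, #2  (cmp 4,2)
BGT again: taken
after LDR r2, [r4]: r2=M[108]=11
after ADD r2, r2, #7: r2=11+7=18
after LDR r2, [r4]: r2=M[108]=11
after OR r2, r2, #11: r2=11|11=11
after ADD r4, r4, #4: r4=108+4=112
after SUB r5, r5, #1: r5=4-1=3
CMP r5, #2  (cmp 3,2)
BGT again: taken
after LDR r2, [r4]: r2=M[112]=4
after ADD r2, r2, #7: r2=4+7=11
after LDR r2, [r4]: r2=M[112]=4
after OR r2, r2, #11: r2=4|11=15
after ADD r4, r4, #4: r4=112+4=116
after SUB r5, r5, #1: r5=3-1=2
CMP r5, #2  (cmp 2,2)
BGT again: not taken
after ADD r2, r2, #13: r2=15+13=28
STR r2, [112] → M[112]=28
halt.
Total executed instructions: 38.

38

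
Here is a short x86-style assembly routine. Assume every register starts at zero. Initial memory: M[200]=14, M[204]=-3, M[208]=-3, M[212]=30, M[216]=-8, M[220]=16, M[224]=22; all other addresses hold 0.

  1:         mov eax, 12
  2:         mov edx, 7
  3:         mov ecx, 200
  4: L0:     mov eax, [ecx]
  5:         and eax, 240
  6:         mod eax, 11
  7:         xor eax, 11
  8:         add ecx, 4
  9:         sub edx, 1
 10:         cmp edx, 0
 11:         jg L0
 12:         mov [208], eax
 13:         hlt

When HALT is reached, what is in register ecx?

mov eax, 12 → eax=12
mov edx, 7 → edx=7
mov ecx, 200 → ecx=200
mov eax, [ecx] → eax=M[200]=14
and eax, 240 → eax=14&240=0
mod eax, 11 → eax=0%11=0
xor eax, 11 → eax=0^11=11
add ecx, 4 → ecx=200+4=204
sub edx, 1 → edx=7-1=6
cmp edx, 0  (cmp 6,0)
jg L0: taken
mov eax, [ecx] → eax=M[204]=-3
and eax, 240 → eax=(-3)&240=240
mod eax, 11 → eax=240%11=9
xor eax, 11 → eax=9^11=2
add ecx, 4 → ecx=204+4=208
sub edx, 1 → edx=6-1=5
cmp edx, 0  (cmp 5,0)
jg L0: taken
mov eax, [ecx] → eax=M[208]=-3
and eax, 240 → eax=(-3)&240=240
mod eax, 11 → eax=240%11=9
xor eax, 11 → eax=9^11=2
add ecx, 4 → ecx=208+4=212
sub edx, 1 → edx=5-1=4
cmp edx, 0  (cmp 4,0)
jg L0: taken
mov eax, [ecx] → eax=M[212]=30
and eax, 240 → eax=30&240=16
mod eax, 11 → eax=16%11=5
xor eax, 11 → eax=5^11=14
add ecx, 4 → ecx=212+4=216
sub edx, 1 → edx=4-1=3
cmp edx, 0  (cmp 3,0)
jg L0: taken
mov eax, [ecx] → eax=M[216]=-8
and eax, 240 → eax=(-8)&240=240
mod eax, 11 → eax=240%11=9
xor eax, 11 → eax=9^11=2
add ecx, 4 → ecx=216+4=220
sub edx, 1 → edx=3-1=2
cmp edx, 0  (cmp 2,0)
jg L0: taken
mov eax, [ecx] → eax=M[220]=16
and eax, 240 → eax=16&240=16
mod eax, 11 → eax=16%11=5
xor eax, 11 → eax=5^11=14
add ecx, 4 → ecx=220+4=224
sub edx, 1 → edx=2-1=1
cmp edx, 0  (cmp 1,0)
jg L0: taken
mov eax, [ecx] → eax=M[224]=22
and eax, 240 → eax=22&240=16
mod eax, 11 → eax=16%11=5
xor eax, 11 → eax=5^11=14
add ecx, 4 → ecx=224+4=228
sub edx, 1 → edx=1-1=0
cmp edx, 0  (cmp 0,0)
jg L0: not taken
mov [208], eax → M[208]=14
halt.

228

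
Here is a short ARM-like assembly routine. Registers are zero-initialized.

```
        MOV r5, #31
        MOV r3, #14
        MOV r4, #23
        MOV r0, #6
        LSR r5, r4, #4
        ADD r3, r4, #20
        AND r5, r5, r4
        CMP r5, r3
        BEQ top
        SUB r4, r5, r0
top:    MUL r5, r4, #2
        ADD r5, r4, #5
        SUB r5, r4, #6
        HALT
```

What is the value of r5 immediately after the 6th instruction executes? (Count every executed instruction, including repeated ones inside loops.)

1

MOV r5, #31 → r5=31
MOV r3, #14 → r3=14
MOV r4, #23 → r4=23
MOV r0, #6 → r0=6
LSR r5, r4, #4 → r5=23>>4=1
ADD r3, r4, #20 → r3=23+20=43
After step 6: r5 = 1.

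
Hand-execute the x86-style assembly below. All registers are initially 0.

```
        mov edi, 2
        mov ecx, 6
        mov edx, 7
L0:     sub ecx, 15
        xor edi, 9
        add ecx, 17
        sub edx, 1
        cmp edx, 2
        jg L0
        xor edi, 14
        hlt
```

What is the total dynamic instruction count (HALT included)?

after mov edi, 2: edi=2
after mov ecx, 6: ecx=6
after mov edx, 7: edx=7
after sub ecx, 15: ecx=6-15=-9
after xor edi, 9: edi=2^9=11
after add ecx, 17: ecx=(-9)+17=8
after sub edx, 1: edx=7-1=6
cmp edx, 2  (cmp 6,2)
jg L0: taken
after sub ecx, 15: ecx=8-15=-7
after xor edi, 9: edi=11^9=2
after add ecx, 17: ecx=(-7)+17=10
after sub edx, 1: edx=6-1=5
cmp edx, 2  (cmp 5,2)
jg L0: taken
after sub ecx, 15: ecx=10-15=-5
after xor edi, 9: edi=2^9=11
after add ecx, 17: ecx=(-5)+17=12
after sub edx, 1: edx=5-1=4
cmp edx, 2  (cmp 4,2)
jg L0: taken
after sub ecx, 15: ecx=12-15=-3
after xor edi, 9: edi=11^9=2
after add ecx, 17: ecx=(-3)+17=14
after sub edx, 1: edx=4-1=3
cmp edx, 2  (cmp 3,2)
jg L0: taken
after sub ecx, 15: ecx=14-15=-1
after xor edi, 9: edi=2^9=11
after add ecx, 17: ecx=(-1)+17=16
after sub edx, 1: edx=3-1=2
cmp edx, 2  (cmp 2,2)
jg L0: not taken
after xor edi, 14: edi=11^14=5
halt.
Total executed instructions: 35.

35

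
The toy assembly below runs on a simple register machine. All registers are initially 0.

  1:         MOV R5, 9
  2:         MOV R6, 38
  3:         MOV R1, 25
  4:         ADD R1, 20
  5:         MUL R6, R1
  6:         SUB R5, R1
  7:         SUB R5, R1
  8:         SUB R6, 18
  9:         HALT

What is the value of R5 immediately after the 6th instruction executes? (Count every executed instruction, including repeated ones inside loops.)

MOV R5, 9 → R5=9
MOV R6, 38 → R6=38
MOV R1, 25 → R1=25
ADD R1, 20 → R1=25+20=45
MUL R6, R1 → R6=38*45=1710
SUB R5, R1 → R5=9-45=-36
After step 6: R5 = -36.

-36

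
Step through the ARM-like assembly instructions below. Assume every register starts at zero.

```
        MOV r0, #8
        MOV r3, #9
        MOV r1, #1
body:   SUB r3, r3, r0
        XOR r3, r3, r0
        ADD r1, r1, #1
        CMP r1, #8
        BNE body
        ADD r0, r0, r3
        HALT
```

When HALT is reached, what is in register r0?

after MOV r0, #8: r0=8
after MOV r3, #9: r3=9
after MOV r1, #1: r1=1
after SUB r3, r3, r0: r3=9-8=1
after XOR r3, r3, r0: r3=1^8=9
after ADD r1, r1, #1: r1=1+1=2
CMP r1, #8  (cmp 2,8)
BNE body: taken
after SUB r3, r3, r0: r3=9-8=1
after XOR r3, r3, r0: r3=1^8=9
after ADD r1, r1, #1: r1=2+1=3
CMP r1, #8  (cmp 3,8)
BNE body: taken
after SUB r3, r3, r0: r3=9-8=1
after XOR r3, r3, r0: r3=1^8=9
after ADD r1, r1, #1: r1=3+1=4
CMP r1, #8  (cmp 4,8)
BNE body: taken
after SUB r3, r3, r0: r3=9-8=1
after XOR r3, r3, r0: r3=1^8=9
after ADD r1, r1, #1: r1=4+1=5
CMP r1, #8  (cmp 5,8)
BNE body: taken
after SUB r3, r3, r0: r3=9-8=1
after XOR r3, r3, r0: r3=1^8=9
after ADD r1, r1, #1: r1=5+1=6
CMP r1, #8  (cmp 6,8)
BNE body: taken
after SUB r3, r3, r0: r3=9-8=1
after XOR r3, r3, r0: r3=1^8=9
after ADD r1, r1, #1: r1=6+1=7
CMP r1, #8  (cmp 7,8)
BNE body: taken
after SUB r3, r3, r0: r3=9-8=1
after XOR r3, r3, r0: r3=1^8=9
after ADD r1, r1, #1: r1=7+1=8
CMP r1, #8  (cmp 8,8)
BNE body: not taken
after ADD r0, r0, r3: r0=8+9=17
halt.

17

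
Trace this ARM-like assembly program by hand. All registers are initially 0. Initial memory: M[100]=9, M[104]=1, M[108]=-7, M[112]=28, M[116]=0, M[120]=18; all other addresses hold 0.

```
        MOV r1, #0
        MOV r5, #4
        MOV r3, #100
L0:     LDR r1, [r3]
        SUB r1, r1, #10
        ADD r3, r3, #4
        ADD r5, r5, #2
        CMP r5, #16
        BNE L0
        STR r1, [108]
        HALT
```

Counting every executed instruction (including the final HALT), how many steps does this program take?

MOV r1, #0 → r1=0
MOV r5, #4 → r5=4
MOV r3, #100 → r3=100
LDR r1, [r3] → r1=M[100]=9
SUB r1, r1, #10 → r1=9-10=-1
ADD r3, r3, #4 → r3=100+4=104
ADD r5, r5, #2 → r5=4+2=6
CMP r5, #16  (cmp 6,16)
BNE L0: taken
LDR r1, [r3] → r1=M[104]=1
SUB r1, r1, #10 → r1=1-10=-9
ADD r3, r3, #4 → r3=104+4=108
ADD r5, r5, #2 → r5=6+2=8
CMP r5, #16  (cmp 8,16)
BNE L0: taken
LDR r1, [r3] → r1=M[108]=-7
SUB r1, r1, #10 → r1=(-7)-10=-17
ADD r3, r3, #4 → r3=108+4=112
ADD r5, r5, #2 → r5=8+2=10
CMP r5, #16  (cmp 10,16)
BNE L0: taken
LDR r1, [r3] → r1=M[112]=28
SUB r1, r1, #10 → r1=28-10=18
ADD r3, r3, #4 → r3=112+4=116
ADD r5, r5, #2 → r5=10+2=12
CMP r5, #16  (cmp 12,16)
BNE L0: taken
LDR r1, [r3] → r1=M[116]=0
SUB r1, r1, #10 → r1=0-10=-10
ADD r3, r3, #4 → r3=116+4=120
ADD r5, r5, #2 → r5=12+2=14
CMP r5, #16  (cmp 14,16)
BNE L0: taken
LDR r1, [r3] → r1=M[120]=18
SUB r1, r1, #10 → r1=18-10=8
ADD r3, r3, #4 → r3=120+4=124
ADD r5, r5, #2 → r5=14+2=16
CMP r5, #16  (cmp 16,16)
BNE L0: not taken
STR r1, [108] → M[108]=8
halt.
Total executed instructions: 41.

41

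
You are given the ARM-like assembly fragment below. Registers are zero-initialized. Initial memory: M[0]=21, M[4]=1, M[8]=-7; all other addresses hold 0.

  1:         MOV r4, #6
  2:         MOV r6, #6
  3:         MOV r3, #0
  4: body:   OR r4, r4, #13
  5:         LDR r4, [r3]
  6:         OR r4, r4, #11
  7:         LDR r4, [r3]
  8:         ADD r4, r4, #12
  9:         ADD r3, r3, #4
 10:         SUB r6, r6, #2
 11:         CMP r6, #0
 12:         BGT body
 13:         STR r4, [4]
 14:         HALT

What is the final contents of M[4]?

5

after MOV r4, #6: r4=6
after MOV r6, #6: r6=6
after MOV r3, #0: r3=0
after OR r4, r4, #13: r4=6|13=15
after LDR r4, [r3]: r4=M[0]=21
after OR r4, r4, #11: r4=21|11=31
after LDR r4, [r3]: r4=M[0]=21
after ADD r4, r4, #12: r4=21+12=33
after ADD r3, r3, #4: r3=0+4=4
after SUB r6, r6, #2: r6=6-2=4
CMP r6, #0  (cmp 4,0)
BGT body: taken
after OR r4, r4, #13: r4=33|13=45
after LDR r4, [r3]: r4=M[4]=1
after OR r4, r4, #11: r4=1|11=11
after LDR r4, [r3]: r4=M[4]=1
after ADD r4, r4, #12: r4=1+12=13
after ADD r3, r3, #4: r3=4+4=8
after SUB r6, r6, #2: r6=4-2=2
CMP r6, #0  (cmp 2,0)
BGT body: taken
after OR r4, r4, #13: r4=13|13=13
after LDR r4, [r3]: r4=M[8]=-7
after OR r4, r4, #11: r4=(-7)|11=-5
after LDR r4, [r3]: r4=M[8]=-7
after ADD r4, r4, #12: r4=(-7)+12=5
after ADD r3, r3, #4: r3=8+4=12
after SUB r6, r6, #2: r6=2-2=0
CMP r6, #0  (cmp 0,0)
BGT body: not taken
STR r4, [4] → M[4]=5
halt.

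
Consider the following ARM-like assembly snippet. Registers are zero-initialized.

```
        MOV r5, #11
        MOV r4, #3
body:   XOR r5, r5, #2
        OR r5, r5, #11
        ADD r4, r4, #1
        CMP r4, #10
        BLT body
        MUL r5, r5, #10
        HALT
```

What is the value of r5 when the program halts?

110

MOV r5, #11 → r5=11
MOV r4, #3 → r4=3
XOR r5, r5, #2 → r5=11^2=9
OR r5, r5, #11 → r5=9|11=11
ADD r4, r4, #1 → r4=3+1=4
CMP r4, #10  (cmp 4,10)
BLT body: taken
XOR r5, r5, #2 → r5=11^2=9
OR r5, r5, #11 → r5=9|11=11
ADD r4, r4, #1 → r4=4+1=5
CMP r4, #10  (cmp 5,10)
BLT body: taken
XOR r5, r5, #2 → r5=11^2=9
OR r5, r5, #11 → r5=9|11=11
ADD r4, r4, #1 → r4=5+1=6
CMP r4, #10  (cmp 6,10)
BLT body: taken
XOR r5, r5, #2 → r5=11^2=9
OR r5, r5, #11 → r5=9|11=11
ADD r4, r4, #1 → r4=6+1=7
CMP r4, #10  (cmp 7,10)
BLT body: taken
XOR r5, r5, #2 → r5=11^2=9
OR r5, r5, #11 → r5=9|11=11
ADD r4, r4, #1 → r4=7+1=8
CMP r4, #10  (cmp 8,10)
BLT body: taken
XOR r5, r5, #2 → r5=11^2=9
OR r5, r5, #11 → r5=9|11=11
ADD r4, r4, #1 → r4=8+1=9
CMP r4, #10  (cmp 9,10)
BLT body: taken
XOR r5, r5, #2 → r5=11^2=9
OR r5, r5, #11 → r5=9|11=11
ADD r4, r4, #1 → r4=9+1=10
CMP r4, #10  (cmp 10,10)
BLT body: not taken
MUL r5, r5, #10 → r5=11*10=110
halt.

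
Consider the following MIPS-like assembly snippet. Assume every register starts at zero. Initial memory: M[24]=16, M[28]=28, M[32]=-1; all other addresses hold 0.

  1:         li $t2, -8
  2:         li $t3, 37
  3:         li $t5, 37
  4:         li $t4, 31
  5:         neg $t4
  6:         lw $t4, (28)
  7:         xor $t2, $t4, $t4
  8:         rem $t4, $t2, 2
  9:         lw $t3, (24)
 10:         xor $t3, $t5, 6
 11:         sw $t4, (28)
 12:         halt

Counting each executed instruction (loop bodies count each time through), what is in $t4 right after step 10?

li $t2, -8 → $t2=-8
li $t3, 37 → $t3=37
li $t5, 37 → $t5=37
li $t4, 31 → $t4=31
neg $t4 → $t4=-(31)=-31
lw $t4, (28) → $t4=M[28]=28
xor $t2, $t4, $t4 → $t2=28^28=0
rem $t4, $t2, 2 → $t4=0%2=0
lw $t3, (24) → $t3=M[24]=16
xor $t3, $t5, 6 → $t3=37^6=35
After step 10: $t4 = 0.

0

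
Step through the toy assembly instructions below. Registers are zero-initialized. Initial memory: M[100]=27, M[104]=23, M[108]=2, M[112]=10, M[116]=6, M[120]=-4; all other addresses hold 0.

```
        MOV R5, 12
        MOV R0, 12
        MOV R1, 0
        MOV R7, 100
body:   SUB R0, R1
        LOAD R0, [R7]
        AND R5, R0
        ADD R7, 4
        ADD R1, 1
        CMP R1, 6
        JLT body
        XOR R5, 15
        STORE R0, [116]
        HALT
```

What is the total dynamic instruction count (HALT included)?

R5=12
R0=12
R1=0
R7=100
R0=12-0=12
R0=M[100]=27
R5=12&27=8
R7=100+4=104
R1=0+1=1
CMP R1, 6  (cmp 1,6)
JLT body: taken
R0=27-1=26
R0=M[104]=23
R5=8&23=0
R7=104+4=108
R1=1+1=2
CMP R1, 6  (cmp 2,6)
JLT body: taken
R0=23-2=21
R0=M[108]=2
R5=0&2=0
R7=108+4=112
R1=2+1=3
CMP R1, 6  (cmp 3,6)
JLT body: taken
R0=2-3=-1
R0=M[112]=10
R5=0&10=0
R7=112+4=116
R1=3+1=4
CMP R1, 6  (cmp 4,6)
JLT body: taken
R0=10-4=6
R0=M[116]=6
R5=0&6=0
R7=116+4=120
R1=4+1=5
CMP R1, 6  (cmp 5,6)
JLT body: taken
R0=6-5=1
R0=M[120]=-4
R5=0&(-4)=0
R7=120+4=124
R1=5+1=6
CMP R1, 6  (cmp 6,6)
JLT body: not taken
R5=0^15=15
STORE R0, [116] → M[116]=-4
halt.
Total executed instructions: 49.

49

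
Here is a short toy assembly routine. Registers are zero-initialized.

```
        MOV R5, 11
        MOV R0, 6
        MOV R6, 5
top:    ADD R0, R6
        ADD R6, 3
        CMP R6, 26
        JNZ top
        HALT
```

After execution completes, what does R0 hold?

after MOV R5, 11: R5=11
after MOV R0, 6: R0=6
after MOV R6, 5: R6=5
after ADD R0, R6: R0=6+5=11
after ADD R6, 3: R6=5+3=8
CMP R6, 26  (cmp 8,26)
JNZ top: taken
after ADD R0, R6: R0=11+8=19
after ADD R6, 3: R6=8+3=11
CMP R6, 26  (cmp 11,26)
JNZ top: taken
after ADD R0, R6: R0=19+11=30
after ADD R6, 3: R6=11+3=14
CMP R6, 26  (cmp 14,26)
JNZ top: taken
after ADD R0, R6: R0=30+14=44
after ADD R6, 3: R6=14+3=17
CMP R6, 26  (cmp 17,26)
JNZ top: taken
after ADD R0, R6: R0=44+17=61
after ADD R6, 3: R6=17+3=20
CMP R6, 26  (cmp 20,26)
JNZ top: taken
after ADD R0, R6: R0=61+20=81
after ADD R6, 3: R6=20+3=23
CMP R6, 26  (cmp 23,26)
JNZ top: taken
after ADD R0, R6: R0=81+23=104
after ADD R6, 3: R6=23+3=26
CMP R6, 26  (cmp 26,26)
JNZ top: not taken
halt.

104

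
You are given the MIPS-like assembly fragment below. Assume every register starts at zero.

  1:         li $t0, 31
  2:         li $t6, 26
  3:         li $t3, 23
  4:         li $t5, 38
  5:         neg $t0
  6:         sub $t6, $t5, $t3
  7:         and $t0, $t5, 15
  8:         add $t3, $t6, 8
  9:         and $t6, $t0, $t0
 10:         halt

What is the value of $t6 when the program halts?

6

$t0=31
$t6=26
$t3=23
$t5=38
$t0=-(31)=-31
$t6=38-23=15
$t0=38&15=6
$t3=15+8=23
$t6=6&6=6
halt.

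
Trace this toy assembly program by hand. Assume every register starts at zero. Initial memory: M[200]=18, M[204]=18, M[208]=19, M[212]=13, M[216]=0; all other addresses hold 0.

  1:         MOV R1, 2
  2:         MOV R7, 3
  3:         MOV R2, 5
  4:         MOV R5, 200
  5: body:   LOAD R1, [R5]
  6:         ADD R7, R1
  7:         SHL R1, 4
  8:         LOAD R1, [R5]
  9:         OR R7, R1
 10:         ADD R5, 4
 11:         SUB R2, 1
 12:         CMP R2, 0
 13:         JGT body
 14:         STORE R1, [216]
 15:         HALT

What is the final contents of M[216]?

0

R1=2
R7=3
R2=5
R5=200
R1=M[200]=18
R7=3+18=21
R1=18<<4=288
R1=M[200]=18
R7=21|18=23
R5=200+4=204
R2=5-1=4
CMP R2, 0  (cmp 4,0)
JGT body: taken
R1=M[204]=18
R7=23+18=41
R1=18<<4=288
R1=M[204]=18
R7=41|18=59
R5=204+4=208
R2=4-1=3
CMP R2, 0  (cmp 3,0)
JGT body: taken
R1=M[208]=19
R7=59+19=78
R1=19<<4=304
R1=M[208]=19
R7=78|19=95
R5=208+4=212
R2=3-1=2
CMP R2, 0  (cmp 2,0)
JGT body: taken
R1=M[212]=13
R7=95+13=108
R1=13<<4=208
R1=M[212]=13
R7=108|13=109
R5=212+4=216
R2=2-1=1
CMP R2, 0  (cmp 1,0)
JGT body: taken
R1=M[216]=0
R7=109+0=109
R1=0<<4=0
R1=M[216]=0
R7=109|0=109
R5=216+4=220
R2=1-1=0
CMP R2, 0  (cmp 0,0)
JGT body: not taken
STORE R1, [216] → M[216]=0
halt.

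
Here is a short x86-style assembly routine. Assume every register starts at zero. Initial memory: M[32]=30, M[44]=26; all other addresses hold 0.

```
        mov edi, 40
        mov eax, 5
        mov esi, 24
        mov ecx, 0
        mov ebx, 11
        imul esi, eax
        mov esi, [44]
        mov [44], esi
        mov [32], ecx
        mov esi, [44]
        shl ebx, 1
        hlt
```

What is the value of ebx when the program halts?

22

mov edi, 40 → edi=40
mov eax, 5 → eax=5
mov esi, 24 → esi=24
mov ecx, 0 → ecx=0
mov ebx, 11 → ebx=11
imul esi, eax → esi=24*5=120
mov esi, [44] → esi=M[44]=26
mov [44], esi → M[44]=26
mov [32], ecx → M[32]=0
mov esi, [44] → esi=M[44]=26
shl ebx, 1 → ebx=11<<1=22
halt.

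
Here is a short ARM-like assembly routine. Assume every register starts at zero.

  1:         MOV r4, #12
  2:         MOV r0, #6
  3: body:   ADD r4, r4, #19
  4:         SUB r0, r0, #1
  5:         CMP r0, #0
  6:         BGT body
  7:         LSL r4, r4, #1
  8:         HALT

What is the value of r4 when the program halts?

after MOV r4, #12: r4=12
after MOV r0, #6: r0=6
after ADD r4, r4, #19: r4=12+19=31
after SUB r0, r0, #1: r0=6-1=5
CMP r0, #0  (cmp 5,0)
BGT body: taken
after ADD r4, r4, #19: r4=31+19=50
after SUB r0, r0, #1: r0=5-1=4
CMP r0, #0  (cmp 4,0)
BGT body: taken
after ADD r4, r4, #19: r4=50+19=69
after SUB r0, r0, #1: r0=4-1=3
CMP r0, #0  (cmp 3,0)
BGT body: taken
after ADD r4, r4, #19: r4=69+19=88
after SUB r0, r0, #1: r0=3-1=2
CMP r0, #0  (cmp 2,0)
BGT body: taken
after ADD r4, r4, #19: r4=88+19=107
after SUB r0, r0, #1: r0=2-1=1
CMP r0, #0  (cmp 1,0)
BGT body: taken
after ADD r4, r4, #19: r4=107+19=126
after SUB r0, r0, #1: r0=1-1=0
CMP r0, #0  (cmp 0,0)
BGT body: not taken
after LSL r4, r4, #1: r4=126<<1=252
halt.

252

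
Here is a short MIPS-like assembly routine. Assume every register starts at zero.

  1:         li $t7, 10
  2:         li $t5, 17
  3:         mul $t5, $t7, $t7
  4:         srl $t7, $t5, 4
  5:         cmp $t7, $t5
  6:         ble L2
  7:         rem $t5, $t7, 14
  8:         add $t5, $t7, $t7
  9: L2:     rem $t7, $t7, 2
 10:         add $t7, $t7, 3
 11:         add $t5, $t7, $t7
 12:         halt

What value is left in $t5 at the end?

after li $t7, 10: $t7=10
after li $t5, 17: $t5=17
after mul $t5, $t7, $t7: $t5=10*10=100
after srl $t7, $t5, 4: $t7=100>>4=6
cmp $t7, $t5  (cmp 6,100)
ble L2: taken
after rem $t7, $t7, 2: $t7=6%2=0
after add $t7, $t7, 3: $t7=0+3=3
after add $t5, $t7, $t7: $t5=3+3=6
halt.

6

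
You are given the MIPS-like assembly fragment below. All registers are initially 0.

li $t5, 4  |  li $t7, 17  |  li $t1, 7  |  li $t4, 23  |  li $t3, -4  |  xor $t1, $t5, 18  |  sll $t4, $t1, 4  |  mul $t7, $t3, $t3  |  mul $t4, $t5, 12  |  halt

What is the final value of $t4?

48

$t5=4
$t7=17
$t1=7
$t4=23
$t3=-4
$t1=4^18=22
$t4=22<<4=352
$t7=(-4)*(-4)=16
$t4=4*12=48
halt.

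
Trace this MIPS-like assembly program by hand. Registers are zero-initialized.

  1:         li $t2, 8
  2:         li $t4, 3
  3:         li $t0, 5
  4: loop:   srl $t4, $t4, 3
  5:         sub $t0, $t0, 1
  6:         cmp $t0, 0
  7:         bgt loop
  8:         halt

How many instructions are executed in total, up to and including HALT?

$t2=8
$t4=3
$t0=5
$t4=3>>3=0
$t0=5-1=4
cmp $t0, 0  (cmp 4,0)
bgt loop: taken
$t4=0>>3=0
$t0=4-1=3
cmp $t0, 0  (cmp 3,0)
bgt loop: taken
$t4=0>>3=0
$t0=3-1=2
cmp $t0, 0  (cmp 2,0)
bgt loop: taken
$t4=0>>3=0
$t0=2-1=1
cmp $t0, 0  (cmp 1,0)
bgt loop: taken
$t4=0>>3=0
$t0=1-1=0
cmp $t0, 0  (cmp 0,0)
bgt loop: not taken
halt.
Total executed instructions: 24.

24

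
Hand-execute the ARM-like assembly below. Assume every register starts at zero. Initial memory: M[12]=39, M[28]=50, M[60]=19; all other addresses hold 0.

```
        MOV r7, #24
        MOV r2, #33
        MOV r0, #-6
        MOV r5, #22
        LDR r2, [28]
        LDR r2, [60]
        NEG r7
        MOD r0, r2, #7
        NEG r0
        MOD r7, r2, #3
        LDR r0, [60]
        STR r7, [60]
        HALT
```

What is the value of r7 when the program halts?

1

MOV r7, #24 → r7=24
MOV r2, #33 → r2=33
MOV r0, #-6 → r0=-6
MOV r5, #22 → r5=22
LDR r2, [28] → r2=M[28]=50
LDR r2, [60] → r2=M[60]=19
NEG r7 → r7=-(24)=-24
MOD r0, r2, #7 → r0=19%7=5
NEG r0 → r0=-(5)=-5
MOD r7, r2, #3 → r7=19%3=1
LDR r0, [60] → r0=M[60]=19
STR r7, [60] → M[60]=1
halt.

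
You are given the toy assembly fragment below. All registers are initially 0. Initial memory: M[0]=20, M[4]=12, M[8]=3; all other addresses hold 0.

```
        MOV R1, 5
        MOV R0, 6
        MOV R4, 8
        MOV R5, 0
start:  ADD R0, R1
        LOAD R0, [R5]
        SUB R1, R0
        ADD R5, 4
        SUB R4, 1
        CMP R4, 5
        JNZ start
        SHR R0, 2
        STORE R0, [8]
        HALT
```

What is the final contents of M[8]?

R1=5
R0=6
R4=8
R5=0
R0=6+5=11
R0=M[0]=20
R1=5-20=-15
R5=0+4=4
R4=8-1=7
CMP R4, 5  (cmp 7,5)
JNZ start: taken
R0=20+(-15)=5
R0=M[4]=12
R1=(-15)-12=-27
R5=4+4=8
R4=7-1=6
CMP R4, 5  (cmp 6,5)
JNZ start: taken
R0=12+(-27)=-15
R0=M[8]=3
R1=(-27)-3=-30
R5=8+4=12
R4=6-1=5
CMP R4, 5  (cmp 5,5)
JNZ start: not taken
R0=3>>2=0
STORE R0, [8] → M[8]=0
halt.

0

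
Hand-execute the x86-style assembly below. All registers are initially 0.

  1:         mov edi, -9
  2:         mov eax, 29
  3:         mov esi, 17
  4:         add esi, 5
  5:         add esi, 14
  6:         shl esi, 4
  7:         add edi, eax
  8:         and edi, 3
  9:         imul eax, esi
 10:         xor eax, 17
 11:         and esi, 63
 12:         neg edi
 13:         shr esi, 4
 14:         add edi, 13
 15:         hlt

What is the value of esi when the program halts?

0

mov edi, -9 → edi=-9
mov eax, 29 → eax=29
mov esi, 17 → esi=17
add esi, 5 → esi=17+5=22
add esi, 14 → esi=22+14=36
shl esi, 4 → esi=36<<4=576
add edi, eax → edi=(-9)+29=20
and edi, 3 → edi=20&3=0
imul eax, esi → eax=29*576=16704
xor eax, 17 → eax=16704^17=16721
and esi, 63 → esi=576&63=0
neg edi → edi=-(0)=0
shr esi, 4 → esi=0>>4=0
add edi, 13 → edi=0+13=13
halt.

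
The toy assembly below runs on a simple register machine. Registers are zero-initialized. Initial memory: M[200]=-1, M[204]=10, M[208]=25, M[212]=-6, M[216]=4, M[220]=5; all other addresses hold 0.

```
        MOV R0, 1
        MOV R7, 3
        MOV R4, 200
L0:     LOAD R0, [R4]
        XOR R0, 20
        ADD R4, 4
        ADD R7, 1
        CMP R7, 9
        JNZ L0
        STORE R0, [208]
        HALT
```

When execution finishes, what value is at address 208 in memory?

17

R0=1
R7=3
R4=200
R0=M[200]=-1
R0=(-1)^20=-21
R4=200+4=204
R7=3+1=4
CMP R7, 9  (cmp 4,9)
JNZ L0: taken
R0=M[204]=10
R0=10^20=30
R4=204+4=208
R7=4+1=5
CMP R7, 9  (cmp 5,9)
JNZ L0: taken
R0=M[208]=25
R0=25^20=13
R4=208+4=212
R7=5+1=6
CMP R7, 9  (cmp 6,9)
JNZ L0: taken
R0=M[212]=-6
R0=(-6)^20=-18
R4=212+4=216
R7=6+1=7
CMP R7, 9  (cmp 7,9)
JNZ L0: taken
R0=M[216]=4
R0=4^20=16
R4=216+4=220
R7=7+1=8
CMP R7, 9  (cmp 8,9)
JNZ L0: taken
R0=M[220]=5
R0=5^20=17
R4=220+4=224
R7=8+1=9
CMP R7, 9  (cmp 9,9)
JNZ L0: not taken
STORE R0, [208] → M[208]=17
halt.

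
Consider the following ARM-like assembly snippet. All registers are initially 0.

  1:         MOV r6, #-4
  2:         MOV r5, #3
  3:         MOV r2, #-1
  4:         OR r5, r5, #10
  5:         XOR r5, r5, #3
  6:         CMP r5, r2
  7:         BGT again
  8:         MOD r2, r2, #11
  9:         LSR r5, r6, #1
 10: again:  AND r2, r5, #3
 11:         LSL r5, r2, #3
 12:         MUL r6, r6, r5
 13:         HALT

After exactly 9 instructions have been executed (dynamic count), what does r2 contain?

0

MOV r6, #-4 → r6=-4
MOV r5, #3 → r5=3
MOV r2, #-1 → r2=-1
OR r5, r5, #10 → r5=3|10=11
XOR r5, r5, #3 → r5=11^3=8
CMP r5, r2  (cmp 8,-1)
BGT again: taken
AND r2, r5, #3 → r2=8&3=0
LSL r5, r2, #3 → r5=0<<3=0
After step 9: r2 = 0.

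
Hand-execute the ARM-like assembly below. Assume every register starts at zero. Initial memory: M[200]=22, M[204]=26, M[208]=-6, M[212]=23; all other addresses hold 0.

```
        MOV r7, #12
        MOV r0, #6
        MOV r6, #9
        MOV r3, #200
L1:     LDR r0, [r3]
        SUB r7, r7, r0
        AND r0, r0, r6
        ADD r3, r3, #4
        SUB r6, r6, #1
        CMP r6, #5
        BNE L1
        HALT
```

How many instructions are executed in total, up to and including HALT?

r7=12
r0=6
r6=9
r3=200
r0=M[200]=22
r7=12-22=-10
r0=22&9=0
r3=200+4=204
r6=9-1=8
CMP r6, #5  (cmp 8,5)
BNE L1: taken
r0=M[204]=26
r7=(-10)-26=-36
r0=26&8=8
r3=204+4=208
r6=8-1=7
CMP r6, #5  (cmp 7,5)
BNE L1: taken
r0=M[208]=-6
r7=(-36)-(-6)=-30
r0=(-6)&7=2
r3=208+4=212
r6=7-1=6
CMP r6, #5  (cmp 6,5)
BNE L1: taken
r0=M[212]=23
r7=(-30)-23=-53
r0=23&6=6
r3=212+4=216
r6=6-1=5
CMP r6, #5  (cmp 5,5)
BNE L1: not taken
halt.
Total executed instructions: 33.

33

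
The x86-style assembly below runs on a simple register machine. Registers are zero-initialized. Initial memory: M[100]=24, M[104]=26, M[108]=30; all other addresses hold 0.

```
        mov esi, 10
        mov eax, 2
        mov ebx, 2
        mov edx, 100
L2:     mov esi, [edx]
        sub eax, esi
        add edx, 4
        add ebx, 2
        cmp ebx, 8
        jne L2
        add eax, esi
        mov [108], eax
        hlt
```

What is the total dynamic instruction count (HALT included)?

25

after mov esi, 10: esi=10
after mov eax, 2: eax=2
after mov ebx, 2: ebx=2
after mov edx, 100: edx=100
after mov esi, [edx]: esi=M[100]=24
after sub eax, esi: eax=2-24=-22
after add edx, 4: edx=100+4=104
after add ebx, 2: ebx=2+2=4
cmp ebx, 8  (cmp 4,8)
jne L2: taken
after mov esi, [edx]: esi=M[104]=26
after sub eax, esi: eax=(-22)-26=-48
after add edx, 4: edx=104+4=108
after add ebx, 2: ebx=4+2=6
cmp ebx, 8  (cmp 6,8)
jne L2: taken
after mov esi, [edx]: esi=M[108]=30
after sub eax, esi: eax=(-48)-30=-78
after add edx, 4: edx=108+4=112
after add ebx, 2: ebx=6+2=8
cmp ebx, 8  (cmp 8,8)
jne L2: not taken
after add eax, esi: eax=(-78)+30=-48
mov [108], eax → M[108]=-48
halt.
Total executed instructions: 25.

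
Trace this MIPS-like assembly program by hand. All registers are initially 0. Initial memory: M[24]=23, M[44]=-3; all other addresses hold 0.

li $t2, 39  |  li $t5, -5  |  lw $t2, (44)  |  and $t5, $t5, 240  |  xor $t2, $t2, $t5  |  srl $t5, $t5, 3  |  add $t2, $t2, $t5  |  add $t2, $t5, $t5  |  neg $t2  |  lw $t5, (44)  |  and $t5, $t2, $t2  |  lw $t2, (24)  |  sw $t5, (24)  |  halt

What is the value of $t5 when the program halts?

-60

after li $t2, 39: $t2=39
after li $t5, -5: $t5=-5
after lw $t2, (44): $t2=M[44]=-3
after and $t5, $t5, 240: $t5=(-5)&240=240
after xor $t2, $t2, $t5: $t2=(-3)^240=-243
after srl $t5, $t5, 3: $t5=240>>3=30
after add $t2, $t2, $t5: $t2=(-243)+30=-213
after add $t2, $t5, $t5: $t2=30+30=60
after neg $t2: $t2=-(60)=-60
after lw $t5, (44): $t5=M[44]=-3
after and $t5, $t2, $t2: $t5=(-60)&(-60)=-60
after lw $t2, (24): $t2=M[24]=23
sw $t5, (24) → M[24]=-60
halt.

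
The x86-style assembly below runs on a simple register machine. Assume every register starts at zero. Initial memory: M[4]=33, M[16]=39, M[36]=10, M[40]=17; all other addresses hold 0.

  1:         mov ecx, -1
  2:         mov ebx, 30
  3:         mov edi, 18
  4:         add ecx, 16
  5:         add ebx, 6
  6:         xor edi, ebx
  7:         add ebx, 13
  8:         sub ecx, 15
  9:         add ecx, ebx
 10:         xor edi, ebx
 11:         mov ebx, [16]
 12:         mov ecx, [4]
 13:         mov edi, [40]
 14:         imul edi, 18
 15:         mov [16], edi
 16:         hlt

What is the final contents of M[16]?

306

ecx=-1
ebx=30
edi=18
ecx=(-1)+16=15
ebx=30+6=36
edi=18^36=54
ebx=36+13=49
ecx=15-15=0
ecx=0+49=49
edi=54^49=7
ebx=M[16]=39
ecx=M[4]=33
edi=M[40]=17
edi=17*18=306
mov [16], edi → M[16]=306
halt.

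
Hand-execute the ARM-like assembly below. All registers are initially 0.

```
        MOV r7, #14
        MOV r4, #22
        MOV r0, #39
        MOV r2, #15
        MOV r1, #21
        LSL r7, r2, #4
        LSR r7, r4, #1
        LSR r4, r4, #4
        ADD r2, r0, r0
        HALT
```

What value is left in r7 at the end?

11

r7=14
r4=22
r0=39
r2=15
r1=21
r7=15<<4=240
r7=22>>1=11
r4=22>>4=1
r2=39+39=78
halt.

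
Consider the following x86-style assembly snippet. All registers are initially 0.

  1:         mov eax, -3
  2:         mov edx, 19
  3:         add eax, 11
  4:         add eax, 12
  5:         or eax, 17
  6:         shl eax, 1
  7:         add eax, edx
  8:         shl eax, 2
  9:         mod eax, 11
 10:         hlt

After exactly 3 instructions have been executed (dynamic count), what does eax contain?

after mov eax, -3: eax=-3
after mov edx, 19: edx=19
after add eax, 11: eax=(-3)+11=8
After step 3: eax = 8.

8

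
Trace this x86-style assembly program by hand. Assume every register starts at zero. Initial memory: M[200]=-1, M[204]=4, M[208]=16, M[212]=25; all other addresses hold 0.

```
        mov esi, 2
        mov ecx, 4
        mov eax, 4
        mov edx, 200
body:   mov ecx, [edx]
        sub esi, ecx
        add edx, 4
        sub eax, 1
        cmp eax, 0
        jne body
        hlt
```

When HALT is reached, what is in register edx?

216

esi=2
ecx=4
eax=4
edx=200
ecx=M[200]=-1
esi=2-(-1)=3
edx=200+4=204
eax=4-1=3
cmp eax, 0  (cmp 3,0)
jne body: taken
ecx=M[204]=4
esi=3-4=-1
edx=204+4=208
eax=3-1=2
cmp eax, 0  (cmp 2,0)
jne body: taken
ecx=M[208]=16
esi=(-1)-16=-17
edx=208+4=212
eax=2-1=1
cmp eax, 0  (cmp 1,0)
jne body: taken
ecx=M[212]=25
esi=(-17)-25=-42
edx=212+4=216
eax=1-1=0
cmp eax, 0  (cmp 0,0)
jne body: not taken
halt.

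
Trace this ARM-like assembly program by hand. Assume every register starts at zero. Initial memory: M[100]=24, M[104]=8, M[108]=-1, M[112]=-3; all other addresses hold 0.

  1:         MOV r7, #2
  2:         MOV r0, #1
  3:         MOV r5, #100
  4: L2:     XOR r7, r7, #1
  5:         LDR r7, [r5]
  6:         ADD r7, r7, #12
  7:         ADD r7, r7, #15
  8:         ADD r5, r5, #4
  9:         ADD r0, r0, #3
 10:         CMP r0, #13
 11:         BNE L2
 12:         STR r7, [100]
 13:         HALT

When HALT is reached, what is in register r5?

116

MOV r7, #2 → r7=2
MOV r0, #1 → r0=1
MOV r5, #100 → r5=100
XOR r7, r7, #1 → r7=2^1=3
LDR r7, [r5] → r7=M[100]=24
ADD r7, r7, #12 → r7=24+12=36
ADD r7, r7, #15 → r7=36+15=51
ADD r5, r5, #4 → r5=100+4=104
ADD r0, r0, #3 → r0=1+3=4
CMP r0, #13  (cmp 4,13)
BNE L2: taken
XOR r7, r7, #1 → r7=51^1=50
LDR r7, [r5] → r7=M[104]=8
ADD r7, r7, #12 → r7=8+12=20
ADD r7, r7, #15 → r7=20+15=35
ADD r5, r5, #4 → r5=104+4=108
ADD r0, r0, #3 → r0=4+3=7
CMP r0, #13  (cmp 7,13)
BNE L2: taken
XOR r7, r7, #1 → r7=35^1=34
LDR r7, [r5] → r7=M[108]=-1
ADD r7, r7, #12 → r7=(-1)+12=11
ADD r7, r7, #15 → r7=11+15=26
ADD r5, r5, #4 → r5=108+4=112
ADD r0, r0, #3 → r0=7+3=10
CMP r0, #13  (cmp 10,13)
BNE L2: taken
XOR r7, r7, #1 → r7=26^1=27
LDR r7, [r5] → r7=M[112]=-3
ADD r7, r7, #12 → r7=(-3)+12=9
ADD r7, r7, #15 → r7=9+15=24
ADD r5, r5, #4 → r5=112+4=116
ADD r0, r0, #3 → r0=10+3=13
CMP r0, #13  (cmp 13,13)
BNE L2: not taken
STR r7, [100] → M[100]=24
halt.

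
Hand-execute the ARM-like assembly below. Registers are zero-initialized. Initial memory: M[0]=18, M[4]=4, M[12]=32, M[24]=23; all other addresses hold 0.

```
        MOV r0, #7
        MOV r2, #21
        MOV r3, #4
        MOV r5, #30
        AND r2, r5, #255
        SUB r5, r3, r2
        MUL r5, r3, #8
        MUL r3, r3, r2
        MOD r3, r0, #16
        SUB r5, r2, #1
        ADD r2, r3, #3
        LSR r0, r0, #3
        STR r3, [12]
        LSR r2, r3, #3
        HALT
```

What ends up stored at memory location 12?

MOV r0, #7 → r0=7
MOV r2, #21 → r2=21
MOV r3, #4 → r3=4
MOV r5, #30 → r5=30
AND r2, r5, #255 → r2=30&255=30
SUB r5, r3, r2 → r5=4-30=-26
MUL r5, r3, #8 → r5=4*8=32
MUL r3, r3, r2 → r3=4*30=120
MOD r3, r0, #16 → r3=7%16=7
SUB r5, r2, #1 → r5=30-1=29
ADD r2, r3, #3 → r2=7+3=10
LSR r0, r0, #3 → r0=7>>3=0
STR r3, [12] → M[12]=7
LSR r2, r3, #3 → r2=7>>3=0
halt.

7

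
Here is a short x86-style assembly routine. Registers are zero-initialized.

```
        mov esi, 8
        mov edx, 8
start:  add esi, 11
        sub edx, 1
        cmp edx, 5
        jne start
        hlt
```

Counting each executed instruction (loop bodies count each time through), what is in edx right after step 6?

mov esi, 8 → esi=8
mov edx, 8 → edx=8
add esi, 11 → esi=8+11=19
sub edx, 1 → edx=8-1=7
cmp edx, 5  (cmp 7,5)
jne start: taken
After step 6: edx = 7.

7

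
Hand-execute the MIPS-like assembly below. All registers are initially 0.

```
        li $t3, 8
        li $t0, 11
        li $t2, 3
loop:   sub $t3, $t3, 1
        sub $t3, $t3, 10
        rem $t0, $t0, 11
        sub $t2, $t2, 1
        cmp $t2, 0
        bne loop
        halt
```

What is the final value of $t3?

$t3=8
$t0=11
$t2=3
$t3=8-1=7
$t3=7-10=-3
$t0=11%11=0
$t2=3-1=2
cmp $t2, 0  (cmp 2,0)
bne loop: taken
$t3=(-3)-1=-4
$t3=(-4)-10=-14
$t0=0%11=0
$t2=2-1=1
cmp $t2, 0  (cmp 1,0)
bne loop: taken
$t3=(-14)-1=-15
$t3=(-15)-10=-25
$t0=0%11=0
$t2=1-1=0
cmp $t2, 0  (cmp 0,0)
bne loop: not taken
halt.

-25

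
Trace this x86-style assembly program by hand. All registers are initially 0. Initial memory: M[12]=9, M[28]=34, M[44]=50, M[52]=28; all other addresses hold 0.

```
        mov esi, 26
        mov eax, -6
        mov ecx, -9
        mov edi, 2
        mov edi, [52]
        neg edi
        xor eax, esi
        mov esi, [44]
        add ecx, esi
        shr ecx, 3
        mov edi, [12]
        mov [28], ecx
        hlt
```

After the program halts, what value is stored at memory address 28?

5

after mov esi, 26: esi=26
after mov eax, -6: eax=-6
after mov ecx, -9: ecx=-9
after mov edi, 2: edi=2
after mov edi, [52]: edi=M[52]=28
after neg edi: edi=-(28)=-28
after xor eax, esi: eax=(-6)^26=-32
after mov esi, [44]: esi=M[44]=50
after add ecx, esi: ecx=(-9)+50=41
after shr ecx, 3: ecx=41>>3=5
after mov edi, [12]: edi=M[12]=9
mov [28], ecx → M[28]=5
halt.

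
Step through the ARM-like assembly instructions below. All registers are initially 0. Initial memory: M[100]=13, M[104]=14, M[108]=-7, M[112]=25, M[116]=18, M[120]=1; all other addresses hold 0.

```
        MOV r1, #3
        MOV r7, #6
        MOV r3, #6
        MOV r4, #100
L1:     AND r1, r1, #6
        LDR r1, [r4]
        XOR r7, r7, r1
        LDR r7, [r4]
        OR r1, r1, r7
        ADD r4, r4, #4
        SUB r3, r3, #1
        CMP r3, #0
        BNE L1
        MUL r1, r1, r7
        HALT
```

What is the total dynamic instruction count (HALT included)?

60

after MOV r1, #3: r1=3
after MOV r7, #6: r7=6
after MOV r3, #6: r3=6
after MOV r4, #100: r4=100
after AND r1, r1, #6: r1=3&6=2
after LDR r1, [r4]: r1=M[100]=13
after XOR r7, r7, r1: r7=6^13=11
after LDR r7, [r4]: r7=M[100]=13
after OR r1, r1, r7: r1=13|13=13
after ADD r4, r4, #4: r4=100+4=104
after SUB r3, r3, #1: r3=6-1=5
CMP r3, #0  (cmp 5,0)
BNE L1: taken
after AND r1, r1, #6: r1=13&6=4
after LDR r1, [r4]: r1=M[104]=14
after XOR r7, r7, r1: r7=13^14=3
after LDR r7, [r4]: r7=M[104]=14
after OR r1, r1, r7: r1=14|14=14
after ADD r4, r4, #4: r4=104+4=108
after SUB r3, r3, #1: r3=5-1=4
CMP r3, #0  (cmp 4,0)
BNE L1: taken
after AND r1, r1, #6: r1=14&6=6
after LDR r1, [r4]: r1=M[108]=-7
after XOR r7, r7, r1: r7=14^(-7)=-9
after LDR r7, [r4]: r7=M[108]=-7
after OR r1, r1, r7: r1=(-7)|(-7)=-7
after ADD r4, r4, #4: r4=108+4=112
after SUB r3, r3, #1: r3=4-1=3
CMP r3, #0  (cmp 3,0)
BNE L1: taken
after AND r1, r1, #6: r1=(-7)&6=0
after LDR r1, [r4]: r1=M[112]=25
after XOR r7, r7, r1: r7=(-7)^25=-32
after LDR r7, [r4]: r7=M[112]=25
after OR r1, r1, r7: r1=25|25=25
after ADD r4, r4, #4: r4=112+4=116
after SUB r3, r3, #1: r3=3-1=2
CMP r3, #0  (cmp 2,0)
BNE L1: taken
after AND r1, r1, #6: r1=25&6=0
after LDR r1, [r4]: r1=M[116]=18
after XOR r7, r7, r1: r7=25^18=11
after LDR r7, [r4]: r7=M[116]=18
after OR r1, r1, r7: r1=18|18=18
after ADD r4, r4, #4: r4=116+4=120
after SUB r3, r3, #1: r3=2-1=1
CMP r3, #0  (cmp 1,0)
BNE L1: taken
after AND r1, r1, #6: r1=18&6=2
after LDR r1, [r4]: r1=M[120]=1
after XOR r7, r7, r1: r7=18^1=19
after LDR r7, [r4]: r7=M[120]=1
after OR r1, r1, r7: r1=1|1=1
after ADD r4, r4, #4: r4=120+4=124
after SUB r3, r3, #1: r3=1-1=0
CMP r3, #0  (cmp 0,0)
BNE L1: not taken
after MUL r1, r1, r7: r1=1*1=1
halt.
Total executed instructions: 60.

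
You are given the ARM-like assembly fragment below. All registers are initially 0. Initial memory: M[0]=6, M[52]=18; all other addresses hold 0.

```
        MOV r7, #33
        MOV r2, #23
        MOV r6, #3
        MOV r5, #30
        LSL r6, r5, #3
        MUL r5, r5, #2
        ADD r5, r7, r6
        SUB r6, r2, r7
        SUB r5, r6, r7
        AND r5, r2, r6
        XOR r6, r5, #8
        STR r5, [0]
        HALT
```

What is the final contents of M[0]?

22

MOV r7, #33 → r7=33
MOV r2, #23 → r2=23
MOV r6, #3 → r6=3
MOV r5, #30 → r5=30
LSL r6, r5, #3 → r6=30<<3=240
MUL r5, r5, #2 → r5=30*2=60
ADD r5, r7, r6 → r5=33+240=273
SUB r6, r2, r7 → r6=23-33=-10
SUB r5, r6, r7 → r5=(-10)-33=-43
AND r5, r2, r6 → r5=23&(-10)=22
XOR r6, r5, #8 → r6=22^8=30
STR r5, [0] → M[0]=22
halt.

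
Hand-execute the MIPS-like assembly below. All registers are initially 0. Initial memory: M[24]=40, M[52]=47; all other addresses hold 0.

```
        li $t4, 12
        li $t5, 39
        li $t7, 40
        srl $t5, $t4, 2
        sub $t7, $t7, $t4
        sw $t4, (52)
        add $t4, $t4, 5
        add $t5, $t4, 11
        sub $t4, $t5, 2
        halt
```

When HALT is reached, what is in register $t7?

28

$t4=12
$t5=39
$t7=40
$t5=12>>2=3
$t7=40-12=28
sw $t4, (52) → M[52]=12
$t4=12+5=17
$t5=17+11=28
$t4=28-2=26
halt.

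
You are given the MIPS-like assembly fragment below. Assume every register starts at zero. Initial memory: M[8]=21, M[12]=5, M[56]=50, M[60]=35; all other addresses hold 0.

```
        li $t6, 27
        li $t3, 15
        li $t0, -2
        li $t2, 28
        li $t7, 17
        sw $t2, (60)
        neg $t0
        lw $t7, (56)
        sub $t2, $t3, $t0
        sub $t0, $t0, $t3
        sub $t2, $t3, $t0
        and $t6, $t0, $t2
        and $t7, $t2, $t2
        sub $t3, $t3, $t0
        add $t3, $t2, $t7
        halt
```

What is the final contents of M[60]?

$t6=27
$t3=15
$t0=-2
$t2=28
$t7=17
sw $t2, (60) → M[60]=28
$t0=-(-2)=2
$t7=M[56]=50
$t2=15-2=13
$t0=2-15=-13
$t2=15-(-13)=28
$t6=(-13)&28=16
$t7=28&28=28
$t3=15-(-13)=28
$t3=28+28=56
halt.

28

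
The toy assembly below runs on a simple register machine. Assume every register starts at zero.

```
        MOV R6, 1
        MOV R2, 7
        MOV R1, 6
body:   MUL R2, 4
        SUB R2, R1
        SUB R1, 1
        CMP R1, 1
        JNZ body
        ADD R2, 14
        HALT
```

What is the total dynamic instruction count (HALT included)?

30

MOV R6, 1 → R6=1
MOV R2, 7 → R2=7
MOV R1, 6 → R1=6
MUL R2, 4 → R2=7*4=28
SUB R2, R1 → R2=28-6=22
SUB R1, 1 → R1=6-1=5
CMP R1, 1  (cmp 5,1)
JNZ body: taken
MUL R2, 4 → R2=22*4=88
SUB R2, R1 → R2=88-5=83
SUB R1, 1 → R1=5-1=4
CMP R1, 1  (cmp 4,1)
JNZ body: taken
MUL R2, 4 → R2=83*4=332
SUB R2, R1 → R2=332-4=328
SUB R1, 1 → R1=4-1=3
CMP R1, 1  (cmp 3,1)
JNZ body: taken
MUL R2, 4 → R2=328*4=1312
SUB R2, R1 → R2=1312-3=1309
SUB R1, 1 → R1=3-1=2
CMP R1, 1  (cmp 2,1)
JNZ body: taken
MUL R2, 4 → R2=1309*4=5236
SUB R2, R1 → R2=5236-2=5234
SUB R1, 1 → R1=2-1=1
CMP R1, 1  (cmp 1,1)
JNZ body: not taken
ADD R2, 14 → R2=5234+14=5248
halt.
Total executed instructions: 30.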